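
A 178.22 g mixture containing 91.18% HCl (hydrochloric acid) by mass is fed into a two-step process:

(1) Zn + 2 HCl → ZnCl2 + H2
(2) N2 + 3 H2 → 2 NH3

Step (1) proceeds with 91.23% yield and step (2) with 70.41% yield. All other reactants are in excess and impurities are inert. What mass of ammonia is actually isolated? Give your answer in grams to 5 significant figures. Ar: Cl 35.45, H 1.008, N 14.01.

16.257 g

Pure HCl = 178.22 × 0.9118 = 162.501 g.
M(HCl) = 1.008 + 35.45 = 36.458 g/mol.
M(NH3) = 14.01 + 3(1.008) = 17.034 g/mol.
n(HCl) = 162.501 / 36.458 = 4.45721 mol.
Step 1 (HCl:H2 = 2:1): theoretical n(H2) = 2.22861 mol; at 91.23% yield, n(H2) = 2.03316 mol.
Step 2 (H2:NH3 = 3:2): theoretical n(NH3) = 1.35544 mol, so theoretical mass = 1.35544 × 17.034 = 23.0885 g.
At 70.41% yield, actual mass of NH3 = 23.0885 × 0.7041 = 16.2566 g.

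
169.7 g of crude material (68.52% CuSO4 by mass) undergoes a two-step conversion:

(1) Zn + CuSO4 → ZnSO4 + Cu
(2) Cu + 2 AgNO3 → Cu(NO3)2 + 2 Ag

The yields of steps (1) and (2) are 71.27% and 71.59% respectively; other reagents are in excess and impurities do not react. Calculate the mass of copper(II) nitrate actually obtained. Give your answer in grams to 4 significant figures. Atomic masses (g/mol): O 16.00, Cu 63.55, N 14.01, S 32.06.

Pure CuSO4 = 169.7 × 0.6852 = 116.28 g.
M(CuSO4) = 63.55 + 32.06 + 4(16.00) = 159.61 g/mol.
M(Cu(NO3)2) = 63.55 + 2(14.01) + 6(16.00) = 187.57 g/mol.
n(CuSO4) = 116.28 / 159.61 = 0.72852 mol.
Step 1 (CuSO4:Cu = 1:1): theoretical n(Cu) = 0.72852 mol; at 71.27% yield, n(Cu) = 0.51921 mol.
Step 2 (Cu:Cu(NO3)2 = 1:1): theoretical n(Cu(NO3)2) = 0.51921 mol, so theoretical mass = 0.51921 × 187.57 = 97.389 g.
At 71.59% yield, actual mass of Cu(NO3)2 = 97.389 × 0.7159 = 69.721 g.

69.72 g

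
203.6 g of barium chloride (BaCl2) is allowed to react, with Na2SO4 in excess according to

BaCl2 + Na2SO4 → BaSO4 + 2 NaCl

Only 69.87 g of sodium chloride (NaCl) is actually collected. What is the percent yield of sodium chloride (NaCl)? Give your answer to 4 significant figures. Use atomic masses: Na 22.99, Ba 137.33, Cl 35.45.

61.14 %

M(BaCl2) = 137.33 + 2(35.45) = 208.23 g/mol.
M(NaCl) = 22.99 + 35.45 = 58.44 g/mol.
n(BaCl2) = 203.60 g / 208.23 g/mol = 0.97776 mol.
From the equation the BaCl2:NaCl mole ratio is 1:2, so n(NaCl) = 0.97776 × 2/1 = 1.9555 mol.
Mass of NaCl = 1.9555 mol × 58.44 g/mol = 114.28 g.
This is the theoretical yield. Percent yield = 69.87 g / 114.28 g × 100% = 61.139%.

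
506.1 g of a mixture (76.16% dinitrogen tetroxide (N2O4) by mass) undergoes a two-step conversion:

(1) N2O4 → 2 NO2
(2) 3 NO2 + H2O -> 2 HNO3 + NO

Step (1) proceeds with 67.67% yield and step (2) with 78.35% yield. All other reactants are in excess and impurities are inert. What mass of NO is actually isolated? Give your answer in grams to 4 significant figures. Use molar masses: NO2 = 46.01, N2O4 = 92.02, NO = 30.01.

44.43 g

Pure N2O4 = 506.1 × 0.7616 = 385.45 g.
n(N2O4) = 385.45 / 92.02 = 4.1887 mol.
Step 1 (N2O4:NO2 = 1:2): theoretical n(NO2) = 8.3774 mol; at 67.67% yield, n(NO2) = 5.6690 mol.
Step 2 (NO2:NO = 3:1): theoretical n(NO) = 1.8897 mol, so theoretical mass = 1.8897 × 30.01 = 56.709 g.
At 78.35% yield, actual mass of NO = 56.709 × 0.7835 = 44.431 g.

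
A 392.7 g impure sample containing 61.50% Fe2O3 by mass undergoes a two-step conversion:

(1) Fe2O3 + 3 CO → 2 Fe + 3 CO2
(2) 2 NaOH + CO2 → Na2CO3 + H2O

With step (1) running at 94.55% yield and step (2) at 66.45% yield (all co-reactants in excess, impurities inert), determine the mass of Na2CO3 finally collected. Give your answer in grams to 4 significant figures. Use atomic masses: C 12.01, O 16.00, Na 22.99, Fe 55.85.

302.1 g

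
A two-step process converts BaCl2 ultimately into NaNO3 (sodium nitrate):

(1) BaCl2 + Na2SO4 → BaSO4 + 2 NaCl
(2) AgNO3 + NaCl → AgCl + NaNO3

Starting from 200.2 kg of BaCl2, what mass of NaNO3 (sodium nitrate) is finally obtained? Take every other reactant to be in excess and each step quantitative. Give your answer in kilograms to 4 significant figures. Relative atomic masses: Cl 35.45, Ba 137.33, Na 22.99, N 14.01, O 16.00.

M(BaCl2) = 137.33 + 2(35.45) = 208.23 g/mol.
M(NaNO3) = 22.99 + 14.01 + 3(16.00) = 85.00 g/mol.
200.2 kg = 200200 g.
n(BaCl2) = 200200 / 208.23 = 961.44 mol.
Step 1 gives a 1:2 ratio of BaCl2 to NaCl, so n(NaCl) = 1922.9 mol.
In step 2 the NaCl:NaNO3 ratio is 1:1, so n(NaNO3) = 1922.9 mol.
Mass of NaNO3 = 1922.9 × 85.00 = 163440 g = 163.4 kg.

163.4 kg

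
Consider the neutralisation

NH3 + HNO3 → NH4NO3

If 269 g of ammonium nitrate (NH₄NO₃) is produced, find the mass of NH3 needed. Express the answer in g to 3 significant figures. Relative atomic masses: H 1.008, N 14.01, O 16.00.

M(NH4NO3) = 2(14.01) + 4(1.008) + 3(16.00) = 80.052 g/mol.
M(NH3) = 14.01 + 3(1.008) = 17.034 g/mol.
n(NH4NO3) = 269.0 g / 80.052 g/mol = 3.360 mol.
From the equation the NH4NO3:NH3 mole ratio is 1:1, so n(NH3) = 3.360 × 1/1 = 3.360 mol.
Mass of NH3 = 3.360 mol × 17.034 g/mol = 57.24 g.

57.2 g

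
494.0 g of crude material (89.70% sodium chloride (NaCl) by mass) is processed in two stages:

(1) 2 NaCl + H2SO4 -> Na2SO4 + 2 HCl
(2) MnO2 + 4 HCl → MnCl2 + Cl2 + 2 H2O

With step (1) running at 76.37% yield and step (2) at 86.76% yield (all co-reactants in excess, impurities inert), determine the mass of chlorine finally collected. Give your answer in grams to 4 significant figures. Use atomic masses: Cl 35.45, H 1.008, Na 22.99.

Pure NaCl = 494.0 × 0.8970 = 443.12 g.
M(NaCl) = 22.99 + 35.45 = 58.44 g/mol.
M(Cl2) = 2(35.45) = 70.90 g/mol.
n(NaCl) = 443.12 / 58.44 = 7.5824 mol.
Step 1 (NaCl:HCl = 2:2): theoretical n(HCl) = 7.5824 mol; at 76.37% yield, n(HCl) = 5.7907 mol.
Step 2 (HCl:Cl2 = 4:1): theoretical n(Cl2) = 1.4477 mol, so theoretical mass = 1.4477 × 70.90 = 102.64 g.
At 86.76% yield, actual mass of Cl2 = 102.64 × 0.8676 = 89.051 g.

89.05 g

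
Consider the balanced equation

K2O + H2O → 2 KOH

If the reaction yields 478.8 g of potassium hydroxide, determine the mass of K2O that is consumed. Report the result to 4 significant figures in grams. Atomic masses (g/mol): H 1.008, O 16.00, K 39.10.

401.9 g

M(KOH) = 39.10 + 16.00 + 1.008 = 56.108 g/mol.
M(K2O) = 2(39.10) + 16.00 = 94.20 g/mol.
n(KOH) = 478.80 g / 56.108 g/mol = 8.5335 mol.
From the equation the KOH:K2O mole ratio is 2:1, so n(K2O) = 8.5335 × 1/2 = 4.2668 mol.
Mass of K2O = 4.2668 mol × 94.20 g/mol = 401.93 g.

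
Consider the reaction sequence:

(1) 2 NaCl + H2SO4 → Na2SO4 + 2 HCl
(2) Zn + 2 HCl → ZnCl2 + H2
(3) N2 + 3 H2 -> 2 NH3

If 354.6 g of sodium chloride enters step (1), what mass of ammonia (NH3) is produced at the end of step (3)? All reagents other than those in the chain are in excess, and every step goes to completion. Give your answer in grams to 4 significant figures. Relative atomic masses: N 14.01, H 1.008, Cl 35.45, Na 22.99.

M(NaCl) = 22.99 + 35.45 = 58.44 g/mol.
M(NH3) = 14.01 + 3(1.008) = 17.034 g/mol.
n(NaCl) = 354.6 / 58.44 = 6.0678 mol.
Reaction (1): NaCl→HCl ratio 2:2 ⇒ n(HCl) = 6.0678 mol.
Reaction (2): HCl→H2 ratio 2:1 ⇒ n(H2) = 3.0339 mol.
Reaction (3): H2→NH3 ratio 3:2 ⇒ n(NH3) = 2.0226 mol.
Mass of NH3 = 2.0226 × 17.034 = 34.453 g.

34.45 g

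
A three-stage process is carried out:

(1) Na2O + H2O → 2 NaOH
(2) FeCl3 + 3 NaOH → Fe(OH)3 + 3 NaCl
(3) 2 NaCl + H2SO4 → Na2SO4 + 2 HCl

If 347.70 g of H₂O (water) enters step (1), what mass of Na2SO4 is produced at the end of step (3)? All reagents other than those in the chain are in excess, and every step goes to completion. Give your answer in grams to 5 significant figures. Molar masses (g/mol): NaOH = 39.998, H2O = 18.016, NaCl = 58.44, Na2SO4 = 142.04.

2741.3 g

n(H2O) = 347.70 / 18.016 = 19.2995 mol.
Reaction (1): H2O→NaOH ratio 1:2 ⇒ n(NaOH) = 38.5990 mol.
Reaction (2): NaOH→NaCl ratio 3:3 ⇒ n(NaCl) = 38.5990 mol.
Reaction (3): NaCl→Na2SO4 ratio 2:1 ⇒ n(Na2SO4) = 19.2995 mol.
Mass of Na2SO4 = 19.2995 × 142.04 = 2741.30 g.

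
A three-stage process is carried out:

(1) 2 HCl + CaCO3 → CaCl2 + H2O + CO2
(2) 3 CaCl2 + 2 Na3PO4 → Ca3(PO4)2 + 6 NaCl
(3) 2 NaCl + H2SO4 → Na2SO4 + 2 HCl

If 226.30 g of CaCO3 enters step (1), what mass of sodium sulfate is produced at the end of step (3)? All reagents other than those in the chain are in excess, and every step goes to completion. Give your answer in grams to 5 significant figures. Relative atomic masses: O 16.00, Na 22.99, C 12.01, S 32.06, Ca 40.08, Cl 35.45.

321.15 g

M(CaCO3) = 40.08 + 12.01 + 3(16.00) = 100.09 g/mol.
M(Na2SO4) = 2(22.99) + 32.06 + 4(16.00) = 142.04 g/mol.
n(CaCO3) = 226.30 / 100.09 = 2.26097 mol.
Reaction (1): CaCO3→CaCl2 ratio 1:1 ⇒ n(CaCl2) = 2.26097 mol.
Reaction (2): CaCl2→NaCl ratio 3:6 ⇒ n(NaCl) = 4.52193 mol.
Reaction (3): NaCl→Na2SO4 ratio 2:1 ⇒ n(Na2SO4) = 2.26097 mol.
Mass of Na2SO4 = 2.26097 × 142.04 = 321.147 g.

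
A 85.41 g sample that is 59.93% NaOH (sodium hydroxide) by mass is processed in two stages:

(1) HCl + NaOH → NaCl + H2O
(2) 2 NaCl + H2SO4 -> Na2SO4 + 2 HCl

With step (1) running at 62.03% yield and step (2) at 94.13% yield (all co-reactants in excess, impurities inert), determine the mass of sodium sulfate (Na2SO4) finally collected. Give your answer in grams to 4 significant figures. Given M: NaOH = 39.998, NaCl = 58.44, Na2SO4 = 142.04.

Pure NaOH = 85.41 × 0.5993 = 51.186 g.
n(NaOH) = 51.186 / 39.998 = 1.2797 mol.
Step 1 (NaOH:NaCl = 1:1): theoretical n(NaCl) = 1.2797 mol; at 62.03% yield, n(NaCl) = 0.79381 mol.
Step 2 (NaCl:Na2SO4 = 2:1): theoretical n(Na2SO4) = 0.39690 mol, so theoretical mass = 0.39690 × 142.04 = 56.376 g.
At 94.13% yield, actual mass of Na2SO4 = 56.376 × 0.9413 = 53.067 g.

53.07 g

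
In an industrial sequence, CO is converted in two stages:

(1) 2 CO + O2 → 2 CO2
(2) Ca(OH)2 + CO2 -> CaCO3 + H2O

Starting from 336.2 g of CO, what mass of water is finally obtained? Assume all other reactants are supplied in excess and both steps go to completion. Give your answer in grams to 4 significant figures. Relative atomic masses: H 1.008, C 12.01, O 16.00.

M(CO) = 12.01 + 16.00 = 28.01 g/mol.
M(H2O) = 2(1.008) + 16.00 = 18.016 g/mol.
n(CO) = 336.20 / 28.01 = 12.003 mol.
Step 1 gives a 2:2 ratio of CO to CO2, so n(CO2) = 12.003 mol.
In step 2 the CO2:H2O ratio is 1:1, so n(H2O) = 12.003 mol.
Mass of H2O = 12.003 × 18.016 = 216.24 g.

216.2 g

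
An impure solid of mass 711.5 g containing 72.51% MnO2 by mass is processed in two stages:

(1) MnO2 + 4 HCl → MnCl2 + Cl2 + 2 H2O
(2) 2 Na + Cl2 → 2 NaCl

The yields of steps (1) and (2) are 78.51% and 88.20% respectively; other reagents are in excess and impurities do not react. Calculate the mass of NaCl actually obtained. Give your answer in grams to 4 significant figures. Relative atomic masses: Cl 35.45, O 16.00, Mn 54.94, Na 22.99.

480.3 g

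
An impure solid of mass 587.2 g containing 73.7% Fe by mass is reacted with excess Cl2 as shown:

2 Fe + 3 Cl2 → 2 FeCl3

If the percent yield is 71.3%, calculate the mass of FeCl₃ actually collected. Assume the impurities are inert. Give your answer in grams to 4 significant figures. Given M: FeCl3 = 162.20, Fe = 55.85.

Pure Fe available = 587.2 g × 0.737 = 432.77 g.
n(Fe) = 432.77 g / 55.85 g/mol = 7.7487 mol.
From the equation the Fe:FeCl3 mole ratio is 2:2, so n(FeCl3) = 7.7487 × 2/2 = 7.7487 mol.
Mass of FeCl3 = 7.7487 mol × 162.20 g/mol = 1256.8 g.
Actual mass collected = 1256.8 g × 0.713 = 896.13 g.

896.1 g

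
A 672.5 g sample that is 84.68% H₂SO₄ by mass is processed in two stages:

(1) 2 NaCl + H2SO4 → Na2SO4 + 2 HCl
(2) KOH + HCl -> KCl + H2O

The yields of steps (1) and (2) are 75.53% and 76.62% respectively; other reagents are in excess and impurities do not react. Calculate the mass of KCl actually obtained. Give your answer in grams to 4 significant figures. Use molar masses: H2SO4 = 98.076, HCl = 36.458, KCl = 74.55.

Pure H2SO4 = 672.5 × 0.8468 = 569.47 g.
n(H2SO4) = 569.47 / 98.076 = 5.8064 mol.
Step 1 (H2SO4:HCl = 1:2): theoretical n(HCl) = 11.613 mol; at 75.53% yield, n(HCl) = 8.7712 mol.
Step 2 (HCl:KCl = 1:1): theoretical n(KCl) = 8.7712 mol, so theoretical mass = 8.7712 × 74.55 = 653.89 g.
At 76.62% yield, actual mass of KCl = 653.89 × 0.7662 = 501.01 g.

501.0 g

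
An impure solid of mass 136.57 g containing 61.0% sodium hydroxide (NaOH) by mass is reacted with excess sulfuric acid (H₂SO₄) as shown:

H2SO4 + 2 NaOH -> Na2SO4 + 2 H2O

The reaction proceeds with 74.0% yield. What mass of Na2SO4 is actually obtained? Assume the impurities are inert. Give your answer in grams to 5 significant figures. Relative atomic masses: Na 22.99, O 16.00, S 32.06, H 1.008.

109.46 g

Pure NaOH available = 136.57 g × 0.610 = 83.3077 g.
M(NaOH) = 22.99 + 16.00 + 1.008 = 39.998 g/mol.
M(Na2SO4) = 2(22.99) + 32.06 + 4(16.00) = 142.04 g/mol.
n(NaOH) = 83.3077 g / 39.998 g/mol = 2.08280 mol.
From the equation the NaOH:Na2SO4 mole ratio is 2:1, so n(Na2SO4) = 2.08280 × 1/2 = 1.04140 mol.
Mass of Na2SO4 = 1.04140 mol × 142.04 g/mol = 147.920 g.
Actual mass collected = 147.920 g × 0.740 = 109.461 g.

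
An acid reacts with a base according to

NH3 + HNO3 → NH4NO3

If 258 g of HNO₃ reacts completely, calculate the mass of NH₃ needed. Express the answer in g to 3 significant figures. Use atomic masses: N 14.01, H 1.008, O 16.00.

69.7 g

M(HNO3) = 1.008 + 14.01 + 3(16.00) = 63.018 g/mol.
M(NH3) = 14.01 + 3(1.008) = 17.034 g/mol.
n(HNO3) = 258.0 g / 63.018 g/mol = 4.094 mol.
From the equation the HNO3:NH3 mole ratio is 1:1, so n(NH3) = 4.094 × 1/1 = 4.094 mol.
Mass of NH3 = 4.094 mol × 17.034 g/mol = 69.74 g.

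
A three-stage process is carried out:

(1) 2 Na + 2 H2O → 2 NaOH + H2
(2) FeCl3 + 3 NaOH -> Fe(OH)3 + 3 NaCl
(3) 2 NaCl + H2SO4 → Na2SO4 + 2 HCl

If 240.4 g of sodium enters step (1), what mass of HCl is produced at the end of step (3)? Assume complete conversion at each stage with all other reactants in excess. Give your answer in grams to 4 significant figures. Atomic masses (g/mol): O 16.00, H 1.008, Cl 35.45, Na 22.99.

M(Na) = 22.99 g/mol.
M(HCl) = 1.008 + 35.45 = 36.458 g/mol.
n(Na) = 240.4 / 22.99 = 10.457 mol.
Reaction (1): Na→NaOH ratio 2:2 ⇒ n(NaOH) = 10.457 mol.
Reaction (2): NaOH→NaCl ratio 3:3 ⇒ n(NaCl) = 10.457 mol.
Reaction (3): NaCl→HCl ratio 2:2 ⇒ n(HCl) = 10.457 mol.
Mass of HCl = 10.457 × 36.458 = 381.23 g.

381.2 g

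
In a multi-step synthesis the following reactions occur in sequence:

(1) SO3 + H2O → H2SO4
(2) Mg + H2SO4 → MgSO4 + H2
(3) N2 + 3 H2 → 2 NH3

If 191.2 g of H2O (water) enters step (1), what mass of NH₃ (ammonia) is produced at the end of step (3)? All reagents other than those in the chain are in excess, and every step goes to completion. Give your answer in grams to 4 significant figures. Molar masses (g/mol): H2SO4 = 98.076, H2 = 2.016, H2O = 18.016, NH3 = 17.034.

120.5 g

n(H2O) = 191.2 / 18.016 = 10.613 mol.
Reaction (1): H2O→H2SO4 ratio 1:1 ⇒ n(H2SO4) = 10.613 mol.
Reaction (2): H2SO4→H2 ratio 1:1 ⇒ n(H2) = 10.613 mol.
Reaction (3): H2→NH3 ratio 3:2 ⇒ n(NH3) = 7.0752 mol.
Mass of NH3 = 7.0752 × 17.034 = 120.52 g.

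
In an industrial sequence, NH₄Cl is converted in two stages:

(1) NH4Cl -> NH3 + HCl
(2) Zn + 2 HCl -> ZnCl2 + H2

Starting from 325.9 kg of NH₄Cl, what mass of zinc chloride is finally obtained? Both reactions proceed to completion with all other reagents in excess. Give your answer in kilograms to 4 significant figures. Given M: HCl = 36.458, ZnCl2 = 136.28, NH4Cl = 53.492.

415.1 kg

325.9 kg = 325900 g.
n(NH4Cl) = 325900 / 53.492 = 6092.5 mol.
Step 1 gives a 1:1 ratio of NH4Cl to HCl, so n(HCl) = 6092.5 mol.
In step 2 the HCl:ZnCl2 ratio is 2:1, so n(ZnCl2) = 3046.2 mol.
Mass of ZnCl2 = 3046.2 × 136.28 = 415140 g = 415.1 kg.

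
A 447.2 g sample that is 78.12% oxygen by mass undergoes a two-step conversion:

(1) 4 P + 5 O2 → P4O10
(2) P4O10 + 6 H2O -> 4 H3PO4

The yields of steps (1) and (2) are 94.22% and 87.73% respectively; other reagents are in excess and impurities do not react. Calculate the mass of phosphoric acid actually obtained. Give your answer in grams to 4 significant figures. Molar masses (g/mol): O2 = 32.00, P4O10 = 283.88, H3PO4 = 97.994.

707.4 g

Pure O2 = 447.2 × 0.7812 = 349.35 g.
n(O2) = 349.35 / 32.00 = 10.917 mol.
Step 1 (O2:P4O10 = 5:1): theoretical n(P4O10) = 2.1835 mol; at 94.22% yield, n(P4O10) = 2.0573 mol.
Step 2 (P4O10:H3PO4 = 1:4): theoretical n(H3PO4) = 8.2290 mol, so theoretical mass = 8.2290 × 97.994 = 806.39 g.
At 87.73% yield, actual mass of H3PO4 = 806.39 × 0.8773 = 707.45 g.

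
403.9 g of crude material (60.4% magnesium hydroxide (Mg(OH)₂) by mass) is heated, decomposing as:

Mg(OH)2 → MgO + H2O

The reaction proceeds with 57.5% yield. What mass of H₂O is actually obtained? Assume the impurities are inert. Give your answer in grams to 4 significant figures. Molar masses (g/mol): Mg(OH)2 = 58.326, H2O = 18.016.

Pure Mg(OH)2 available = 403.9 g × 0.604 = 243.96 g.
n(Mg(OH)2) = 243.96 g / 58.326 g/mol = 4.1826 mol.
From the equation the Mg(OH)2:H2O mole ratio is 1:1, so n(H2O) = 4.1826 × 1/1 = 4.1826 mol.
Mass of H2O = 4.1826 mol × 18.016 g/mol = 75.354 g.
Actual mass collected = 75.354 g × 0.575 = 43.329 g.

43.33 g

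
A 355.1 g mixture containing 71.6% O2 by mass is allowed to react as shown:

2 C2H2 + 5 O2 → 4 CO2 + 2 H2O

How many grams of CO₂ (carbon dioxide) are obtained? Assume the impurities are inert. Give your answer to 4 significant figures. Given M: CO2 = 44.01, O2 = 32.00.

Mass of pure O2 = 355.1 g × 0.716 = 254.25 g.
n(O2) = 254.25 g / 32.00 g/mol = 7.9454 mol.
From the equation the O2:CO2 mole ratio is 5:4, so n(CO2) = 7.9454 × 4/5 = 6.3563 mol.
Mass of CO2 = 6.3563 mol × 44.01 g/mol = 279.74 g.

279.7 g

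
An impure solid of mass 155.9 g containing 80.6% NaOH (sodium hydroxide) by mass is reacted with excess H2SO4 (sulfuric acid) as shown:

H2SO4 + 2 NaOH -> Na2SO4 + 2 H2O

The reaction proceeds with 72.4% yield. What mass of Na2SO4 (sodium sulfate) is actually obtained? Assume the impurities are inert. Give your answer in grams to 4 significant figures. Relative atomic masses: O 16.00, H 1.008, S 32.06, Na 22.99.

Pure NaOH available = 155.9 g × 0.806 = 125.66 g.
M(NaOH) = 22.99 + 16.00 + 1.008 = 39.998 g/mol.
M(Na2SO4) = 2(22.99) + 32.06 + 4(16.00) = 142.04 g/mol.
n(NaOH) = 125.66 g / 39.998 g/mol = 3.1415 mol.
From the equation the NaOH:Na2SO4 mole ratio is 2:1, so n(Na2SO4) = 3.1415 × 1/2 = 1.5708 mol.
Mass of Na2SO4 = 1.5708 mol × 142.04 g/mol = 223.11 g.
Actual mass collected = 223.11 g × 0.724 = 161.53 g.

161.5 g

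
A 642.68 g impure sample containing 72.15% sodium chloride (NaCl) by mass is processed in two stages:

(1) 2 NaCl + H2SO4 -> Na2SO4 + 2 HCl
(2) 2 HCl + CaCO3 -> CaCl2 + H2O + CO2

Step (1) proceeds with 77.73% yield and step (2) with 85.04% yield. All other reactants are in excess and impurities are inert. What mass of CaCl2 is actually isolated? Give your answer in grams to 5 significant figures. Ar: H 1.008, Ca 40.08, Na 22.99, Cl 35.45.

Pure NaCl = 642.68 × 0.7215 = 463.694 g.
M(NaCl) = 22.99 + 35.45 = 58.44 g/mol.
M(CaCl2) = 40.08 + 2(35.45) = 110.98 g/mol.
n(NaCl) = 463.694 / 58.44 = 7.93452 mol.
Step 1 (NaCl:HCl = 2:2): theoretical n(HCl) = 7.93452 mol; at 77.73% yield, n(HCl) = 6.16751 mol.
Step 2 (HCl:CaCl2 = 2:1): theoretical n(CaCl2) = 3.08375 mol, so theoretical mass = 3.08375 × 110.98 = 342.235 g.
At 85.04% yield, actual mass of CaCl2 = 342.235 × 0.8504 = 291.037 g.

291.04 g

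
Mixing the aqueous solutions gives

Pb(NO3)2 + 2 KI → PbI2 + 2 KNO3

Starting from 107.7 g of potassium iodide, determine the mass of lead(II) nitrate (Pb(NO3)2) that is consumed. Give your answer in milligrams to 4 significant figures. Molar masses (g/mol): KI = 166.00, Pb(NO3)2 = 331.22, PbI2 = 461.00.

n(KI) = 107.70 g / 166.00 g/mol = 0.64880 mol.
From the equation the KI:Pb(NO3)2 mole ratio is 2:1, so n(Pb(NO3)2) = 0.64880 × 1/2 = 0.32440 mol.
Mass of Pb(NO3)2 = 0.32440 mol × 331.22 g/mol = 107.45 g.
Converting to mg: 107.45 g = 107400 mg.

107400 mg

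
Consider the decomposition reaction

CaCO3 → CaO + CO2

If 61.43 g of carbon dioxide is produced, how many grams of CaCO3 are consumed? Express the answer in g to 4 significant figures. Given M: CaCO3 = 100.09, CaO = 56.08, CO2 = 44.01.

139.7 g

n(CO2) = 61.430 g / 44.01 g/mol = 1.3958 mol.
From the equation the CO2:CaCO3 mole ratio is 1:1, so n(CaCO3) = 1.3958 × 1/1 = 1.3958 mol.
Mass of CaCO3 = 1.3958 mol × 100.09 g/mol = 139.71 g.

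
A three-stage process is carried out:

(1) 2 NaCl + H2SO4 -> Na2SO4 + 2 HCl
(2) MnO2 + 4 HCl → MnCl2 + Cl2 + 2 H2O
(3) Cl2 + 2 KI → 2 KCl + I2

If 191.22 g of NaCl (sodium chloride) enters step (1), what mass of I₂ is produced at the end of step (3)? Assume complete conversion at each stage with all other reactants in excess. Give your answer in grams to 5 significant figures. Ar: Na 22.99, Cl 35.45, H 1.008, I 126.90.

207.61 g

M(NaCl) = 22.99 + 35.45 = 58.44 g/mol.
M(I2) = 2(126.90) = 253.80 g/mol.
n(NaCl) = 191.22 / 58.44 = 3.27207 mol.
Reaction (1): NaCl→HCl ratio 2:2 ⇒ n(HCl) = 3.27207 mol.
Reaction (2): HCl→Cl2 ratio 4:1 ⇒ n(Cl2) = 0.818018 mol.
Reaction (3): Cl2→I2 ratio 1:1 ⇒ n(I2) = 0.818018 mol.
Mass of I2 = 0.818018 × 253.80 = 207.613 g.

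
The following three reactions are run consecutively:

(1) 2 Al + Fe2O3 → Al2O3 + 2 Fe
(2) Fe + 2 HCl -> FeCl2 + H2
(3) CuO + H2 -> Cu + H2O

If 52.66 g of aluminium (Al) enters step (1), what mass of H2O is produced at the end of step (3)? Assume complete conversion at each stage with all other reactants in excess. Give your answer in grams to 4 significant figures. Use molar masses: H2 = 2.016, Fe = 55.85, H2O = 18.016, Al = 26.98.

35.16 g

n(Al) = 52.66 / 26.98 = 1.9518 mol.
Reaction (1): Al→Fe ratio 2:2 ⇒ n(Fe) = 1.9518 mol.
Reaction (2): Fe→H2 ratio 1:1 ⇒ n(H2) = 1.9518 mol.
Reaction (3): H2→H2O ratio 1:1 ⇒ n(H2O) = 1.9518 mol.
Mass of H2O = 1.9518 × 18.016 = 35.164 g.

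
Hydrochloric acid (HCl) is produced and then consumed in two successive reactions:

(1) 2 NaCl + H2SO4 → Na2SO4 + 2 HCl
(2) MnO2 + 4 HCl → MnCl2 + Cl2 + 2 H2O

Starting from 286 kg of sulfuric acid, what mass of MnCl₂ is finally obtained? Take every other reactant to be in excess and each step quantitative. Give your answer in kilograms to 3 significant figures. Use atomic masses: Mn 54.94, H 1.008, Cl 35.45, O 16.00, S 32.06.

183 kg

M(H2SO4) = 2(1.008) + 32.06 + 4(16.00) = 98.076 g/mol.
M(MnCl2) = 54.94 + 2(35.45) = 125.84 g/mol.
286 kg = 286000 g.
n(H2SO4) = 286000 / 98.076 = 2916 mol.
Step 1 gives a 1:2 ratio of H2SO4 to HCl, so n(HCl) = 5832 mol.
In step 2 the HCl:MnCl2 ratio is 4:1, so n(MnCl2) = 1458 mol.
Mass of MnCl2 = 1458 × 125.84 = 183500 g = 183 kg.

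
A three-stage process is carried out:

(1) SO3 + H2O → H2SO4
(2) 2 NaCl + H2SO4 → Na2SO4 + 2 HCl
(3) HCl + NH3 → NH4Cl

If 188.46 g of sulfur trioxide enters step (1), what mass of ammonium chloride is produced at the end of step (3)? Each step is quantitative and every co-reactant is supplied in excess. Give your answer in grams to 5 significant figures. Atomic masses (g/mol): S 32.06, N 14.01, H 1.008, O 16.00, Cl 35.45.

M(SO3) = 32.06 + 3(16.00) = 80.06 g/mol.
M(NH4Cl) = 14.01 + 4(1.008) + 35.45 = 53.492 g/mol.
n(SO3) = 188.46 / 80.06 = 2.35398 mol.
Reaction (1): SO3→H2SO4 ratio 1:1 ⇒ n(H2SO4) = 2.35398 mol.
Reaction (2): H2SO4→HCl ratio 1:2 ⇒ n(HCl) = 4.70797 mol.
Reaction (3): HCl→NH4Cl ratio 1:1 ⇒ n(NH4Cl) = 4.70797 mol.
Mass of NH4Cl = 4.70797 × 53.492 = 251.839 g.

251.84 g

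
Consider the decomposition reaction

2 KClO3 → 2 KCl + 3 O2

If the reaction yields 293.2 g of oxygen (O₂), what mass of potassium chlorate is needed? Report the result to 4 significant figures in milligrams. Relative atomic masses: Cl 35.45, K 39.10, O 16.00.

748600 mg

M(O2) = 2(16.00) = 32.00 g/mol.
M(KClO3) = 39.10 + 35.45 + 3(16.00) = 122.55 g/mol.
n(O2) = 293.20 g / 32.00 g/mol = 9.1625 mol.
From the equation the O2:KClO3 mole ratio is 3:2, so n(KClO3) = 9.1625 × 2/3 = 6.1083 mol.
Mass of KClO3 = 6.1083 mol × 122.55 g/mol = 748.58 g.
Converting to mg: 748.58 g = 748600 mg.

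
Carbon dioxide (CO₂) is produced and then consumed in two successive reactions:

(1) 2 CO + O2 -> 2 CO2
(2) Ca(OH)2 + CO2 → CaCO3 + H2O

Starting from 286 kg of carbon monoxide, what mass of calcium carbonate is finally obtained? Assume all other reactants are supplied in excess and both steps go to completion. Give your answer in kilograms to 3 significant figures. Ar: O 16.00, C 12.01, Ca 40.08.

M(CO) = 12.01 + 16.00 = 28.01 g/mol.
M(CaCO3) = 40.08 + 12.01 + 3(16.00) = 100.09 g/mol.
286 kg = 286000 g.
n(CO) = 286000 / 28.01 = 10210 mol.
Step 1 gives a 2:2 ratio of CO to CO2, so n(CO2) = 10210 mol.
In step 2 the CO2:CaCO3 ratio is 1:1, so n(CaCO3) = 10210 mol.
Mass of CaCO3 = 10210 × 100.09 = 1.022 × 10^6 g = 1020 kg.

1020 kg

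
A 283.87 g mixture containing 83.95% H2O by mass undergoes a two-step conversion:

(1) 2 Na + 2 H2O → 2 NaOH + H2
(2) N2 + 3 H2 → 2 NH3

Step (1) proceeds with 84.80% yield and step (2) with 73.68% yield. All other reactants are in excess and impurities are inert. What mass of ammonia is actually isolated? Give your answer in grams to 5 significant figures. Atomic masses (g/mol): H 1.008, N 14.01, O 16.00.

Pure H2O = 283.87 × 0.8395 = 238.309 g.
M(H2O) = 2(1.008) + 16.00 = 18.016 g/mol.
M(NH3) = 14.01 + 3(1.008) = 17.034 g/mol.
n(H2O) = 238.309 / 18.016 = 13.2276 mol.
Step 1 (H2O:H2 = 2:1): theoretical n(H2) = 6.61381 mol; at 84.80% yield, n(H2) = 5.60851 mol.
Step 2 (H2:NH3 = 3:2): theoretical n(NH3) = 3.73901 mol, so theoretical mass = 3.73901 × 17.034 = 63.6903 g.
At 73.68% yield, actual mass of NH3 = 63.6903 × 0.7368 = 46.9270 g.

46.927 g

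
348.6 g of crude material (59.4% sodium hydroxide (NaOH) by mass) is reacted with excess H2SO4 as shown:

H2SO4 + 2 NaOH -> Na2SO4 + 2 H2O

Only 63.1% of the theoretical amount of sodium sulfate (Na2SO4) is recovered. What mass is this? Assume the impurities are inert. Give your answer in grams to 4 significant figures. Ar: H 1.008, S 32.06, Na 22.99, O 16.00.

Pure NaOH available = 348.6 g × 0.594 = 207.07 g.
M(NaOH) = 22.99 + 16.00 + 1.008 = 39.998 g/mol.
M(Na2SO4) = 2(22.99) + 32.06 + 4(16.00) = 142.04 g/mol.
n(NaOH) = 207.07 g / 39.998 g/mol = 5.1770 mol.
From the equation the NaOH:Na2SO4 mole ratio is 2:1, so n(Na2SO4) = 5.1770 × 1/2 = 2.5885 mol.
Mass of Na2SO4 = 2.5885 mol × 142.04 g/mol = 367.67 g.
Actual mass collected = 367.67 g × 0.631 = 232.00 g.

232.0 g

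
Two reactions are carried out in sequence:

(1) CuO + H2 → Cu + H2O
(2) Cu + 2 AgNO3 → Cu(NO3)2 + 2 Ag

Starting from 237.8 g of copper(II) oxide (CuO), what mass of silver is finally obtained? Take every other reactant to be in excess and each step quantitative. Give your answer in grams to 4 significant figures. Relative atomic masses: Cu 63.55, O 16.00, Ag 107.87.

644.9 g

M(CuO) = 63.55 + 16.00 = 79.55 g/mol.
M(Ag) = 107.87 g/mol.
n(CuO) = 237.80 / 79.55 = 2.9893 mol.
Step 1 gives a 1:1 ratio of CuO to Cu, so n(Cu) = 2.9893 mol.
In step 2 the Cu:Ag ratio is 1:2, so n(Ag) = 5.9786 mol.
Mass of Ag = 5.9786 × 107.87 = 644.91 g.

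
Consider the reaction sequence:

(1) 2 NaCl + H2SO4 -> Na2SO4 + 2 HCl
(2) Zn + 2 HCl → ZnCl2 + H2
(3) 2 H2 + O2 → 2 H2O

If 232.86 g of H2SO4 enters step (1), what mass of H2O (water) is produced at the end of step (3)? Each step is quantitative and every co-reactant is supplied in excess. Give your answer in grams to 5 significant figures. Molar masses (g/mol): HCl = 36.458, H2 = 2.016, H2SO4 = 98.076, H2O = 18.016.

n(H2SO4) = 232.86 / 98.076 = 2.37428 mol.
Reaction (1): H2SO4→HCl ratio 1:2 ⇒ n(HCl) = 4.74856 mol.
Reaction (2): HCl→H2 ratio 2:1 ⇒ n(H2) = 2.37428 mol.
Reaction (3): H2→H2O ratio 2:2 ⇒ n(H2O) = 2.37428 mol.
Mass of H2O = 2.37428 × 18.016 = 42.7750 g.

42.775 g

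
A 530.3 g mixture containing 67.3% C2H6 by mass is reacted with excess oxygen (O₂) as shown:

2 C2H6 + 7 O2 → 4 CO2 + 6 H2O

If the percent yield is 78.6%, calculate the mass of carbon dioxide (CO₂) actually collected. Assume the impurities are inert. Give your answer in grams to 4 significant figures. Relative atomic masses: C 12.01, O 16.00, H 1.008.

821.2 g

Pure C2H6 available = 530.3 g × 0.673 = 356.89 g.
M(C2H6) = 2(12.01) + 6(1.008) = 30.068 g/mol.
M(CO2) = 12.01 + 2(16.00) = 44.01 g/mol.
n(C2H6) = 356.89 g / 30.068 g/mol = 11.869 mol.
From the equation the C2H6:CO2 mole ratio is 2:4, so n(CO2) = 11.869 × 4/2 = 23.739 mol.
Mass of CO2 = 23.739 mol × 44.01 g/mol = 1044.8 g.
Actual mass collected = 1044.8 g × 0.786 = 821.18 g.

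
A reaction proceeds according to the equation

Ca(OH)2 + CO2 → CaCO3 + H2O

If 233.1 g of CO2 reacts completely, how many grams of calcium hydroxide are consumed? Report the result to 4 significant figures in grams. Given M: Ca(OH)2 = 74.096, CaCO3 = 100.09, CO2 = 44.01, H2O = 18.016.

n(CO2) = 233.10 g / 44.01 g/mol = 5.2965 mol.
From the equation the CO2:Ca(OH)2 mole ratio is 1:1, so n(Ca(OH)2) = 5.2965 × 1/1 = 5.2965 mol.
Mass of Ca(OH)2 = 5.2965 mol × 74.096 g/mol = 392.45 g.

392.5 g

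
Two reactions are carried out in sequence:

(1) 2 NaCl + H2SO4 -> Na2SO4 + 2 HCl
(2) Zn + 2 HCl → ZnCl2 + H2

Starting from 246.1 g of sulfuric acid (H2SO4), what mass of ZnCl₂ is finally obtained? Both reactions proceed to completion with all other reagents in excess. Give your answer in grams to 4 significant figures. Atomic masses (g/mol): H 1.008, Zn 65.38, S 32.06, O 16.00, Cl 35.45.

342.0 g

M(H2SO4) = 2(1.008) + 32.06 + 4(16.00) = 98.076 g/mol.
M(ZnCl2) = 65.38 + 2(35.45) = 136.28 g/mol.
n(H2SO4) = 246.10 / 98.076 = 2.5093 mol.
Step 1 gives a 1:2 ratio of H2SO4 to HCl, so n(HCl) = 5.0186 mol.
In step 2 the HCl:ZnCl2 ratio is 2:1, so n(ZnCl2) = 2.5093 mol.
Mass of ZnCl2 = 2.5093 × 136.28 = 341.96 g.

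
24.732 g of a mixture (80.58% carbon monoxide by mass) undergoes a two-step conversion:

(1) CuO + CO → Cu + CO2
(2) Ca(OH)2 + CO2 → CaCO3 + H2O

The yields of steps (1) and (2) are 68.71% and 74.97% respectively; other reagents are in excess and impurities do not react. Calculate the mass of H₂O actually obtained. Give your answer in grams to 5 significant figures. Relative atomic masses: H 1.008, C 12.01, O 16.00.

Pure CO = 24.732 × 0.8058 = 19.9290 g.
M(CO) = 12.01 + 16.00 = 28.01 g/mol.
M(H2O) = 2(1.008) + 16.00 = 18.016 g/mol.
n(CO) = 19.9290 / 28.01 = 0.711498 mol.
Step 1 (CO:CO2 = 1:1): theoretical n(CO2) = 0.711498 mol; at 68.71% yield, n(CO2) = 0.488870 mol.
Step 2 (CO2:H2O = 1:1): theoretical n(H2O) = 0.488870 mol, so theoretical mass = 0.488870 × 18.016 = 8.80748 g.
At 74.97% yield, actual mass of H2O = 8.80748 × 0.7497 = 6.60297 g.

6.6030 g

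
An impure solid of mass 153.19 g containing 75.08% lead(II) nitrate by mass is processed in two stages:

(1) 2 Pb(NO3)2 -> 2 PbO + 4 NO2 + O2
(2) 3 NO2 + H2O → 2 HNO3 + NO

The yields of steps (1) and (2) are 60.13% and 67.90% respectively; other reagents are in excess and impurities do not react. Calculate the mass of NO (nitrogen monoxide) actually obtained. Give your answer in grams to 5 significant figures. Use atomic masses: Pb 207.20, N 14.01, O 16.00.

2.8364 g

Pure Pb(NO3)2 = 153.19 × 0.7508 = 115.015 g.
M(Pb(NO3)2) = 207.20 + 2(14.01) + 6(16.00) = 331.22 g/mol.
M(NO) = 14.01 + 16.00 = 30.01 g/mol.
n(Pb(NO3)2) = 115.015 / 331.22 = 0.347247 mol.
Step 1 (Pb(NO3)2:NO2 = 2:4): theoretical n(NO2) = 0.694493 mol; at 60.13% yield, n(NO2) = 0.417599 mol.
Step 2 (NO2:NO = 3:1): theoretical n(NO) = 0.139200 mol, so theoretical mass = 0.139200 × 30.01 = 4.17738 g.
At 67.90% yield, actual mass of NO = 4.17738 × 0.6790 = 2.83644 g.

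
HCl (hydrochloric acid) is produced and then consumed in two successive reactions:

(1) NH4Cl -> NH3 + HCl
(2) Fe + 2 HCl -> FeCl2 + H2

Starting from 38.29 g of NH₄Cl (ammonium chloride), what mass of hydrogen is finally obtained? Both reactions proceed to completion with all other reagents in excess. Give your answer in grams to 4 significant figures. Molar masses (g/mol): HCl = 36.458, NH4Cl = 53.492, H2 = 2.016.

0.7215 g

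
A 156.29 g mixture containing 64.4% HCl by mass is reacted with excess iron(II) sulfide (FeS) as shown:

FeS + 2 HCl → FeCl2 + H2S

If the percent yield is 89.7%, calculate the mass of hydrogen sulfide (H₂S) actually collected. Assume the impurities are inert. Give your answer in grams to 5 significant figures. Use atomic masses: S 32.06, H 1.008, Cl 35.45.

Pure HCl available = 156.29 g × 0.644 = 100.651 g.
M(HCl) = 1.008 + 35.45 = 36.458 g/mol.
M(H2S) = 2(1.008) + 32.06 = 34.076 g/mol.
n(HCl) = 100.651 g / 36.458 g/mol = 2.76073 mol.
From the equation the HCl:H2S mole ratio is 2:1, so n(H2S) = 2.76073 × 1/2 = 1.38037 mol.
Mass of H2S = 1.38037 mol × 34.076 g/mol = 47.0373 g.
Actual mass collected = 47.0373 g × 0.897 = 42.1925 g.

42.193 g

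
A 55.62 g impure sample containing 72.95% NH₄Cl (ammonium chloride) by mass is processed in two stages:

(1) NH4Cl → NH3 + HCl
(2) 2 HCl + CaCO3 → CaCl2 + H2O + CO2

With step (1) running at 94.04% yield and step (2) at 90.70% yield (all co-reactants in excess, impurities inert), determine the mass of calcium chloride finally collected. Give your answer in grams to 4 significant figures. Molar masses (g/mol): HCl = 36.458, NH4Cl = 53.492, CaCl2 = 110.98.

Pure NH4Cl = 55.62 × 0.7295 = 40.575 g.
n(NH4Cl) = 40.575 / 53.492 = 0.75852 mol.
Step 1 (NH4Cl:HCl = 1:1): theoretical n(HCl) = 0.75852 mol; at 94.04% yield, n(HCl) = 0.71331 mol.
Step 2 (HCl:CaCl2 = 2:1): theoretical n(CaCl2) = 0.35666 mol, so theoretical mass = 0.35666 × 110.98 = 39.582 g.
At 90.70% yield, actual mass of CaCl2 = 39.582 × 0.9070 = 35.901 g.

35.90 g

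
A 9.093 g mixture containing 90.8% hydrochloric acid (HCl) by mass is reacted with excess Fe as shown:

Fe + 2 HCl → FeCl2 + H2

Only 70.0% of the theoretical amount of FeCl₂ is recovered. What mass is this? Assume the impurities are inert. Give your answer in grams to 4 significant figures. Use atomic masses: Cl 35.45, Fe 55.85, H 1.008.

Pure HCl available = 9.093 g × 0.908 = 8.2564 g.
M(HCl) = 1.008 + 35.45 = 36.458 g/mol.
M(FeCl2) = 55.85 + 2(35.45) = 126.75 g/mol.
n(HCl) = 8.2564 g / 36.458 g/mol = 0.22646 mol.
From the equation the HCl:FeCl2 mole ratio is 2:1, so n(FeCl2) = 0.22646 × 1/2 = 0.11323 mol.
Mass of FeCl2 = 0.11323 mol × 126.75 g/mol = 14.352 g.
Actual mass collected = 14.352 g × 0.700 = 10.047 g.

10.05 g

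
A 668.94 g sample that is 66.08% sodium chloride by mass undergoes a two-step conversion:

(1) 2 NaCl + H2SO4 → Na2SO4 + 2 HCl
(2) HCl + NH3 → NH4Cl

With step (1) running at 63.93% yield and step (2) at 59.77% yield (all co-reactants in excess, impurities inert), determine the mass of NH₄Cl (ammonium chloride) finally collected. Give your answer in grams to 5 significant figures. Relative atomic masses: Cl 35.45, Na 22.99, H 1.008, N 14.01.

Pure NaCl = 668.94 × 0.6608 = 442.036 g.
M(NaCl) = 22.99 + 35.45 = 58.44 g/mol.
M(NH4Cl) = 14.01 + 4(1.008) + 35.45 = 53.492 g/mol.
n(NaCl) = 442.036 / 58.44 = 7.56392 mol.
Step 1 (NaCl:HCl = 2:2): theoretical n(HCl) = 7.56392 mol; at 63.93% yield, n(HCl) = 4.83561 mol.
Step 2 (HCl:NH4Cl = 1:1): theoretical n(NH4Cl) = 4.83561 mol, so theoretical mass = 4.83561 × 53.492 = 258.667 g.
At 59.77% yield, actual mass of NH4Cl = 258.667 × 0.5977 = 154.605 g.

154.61 g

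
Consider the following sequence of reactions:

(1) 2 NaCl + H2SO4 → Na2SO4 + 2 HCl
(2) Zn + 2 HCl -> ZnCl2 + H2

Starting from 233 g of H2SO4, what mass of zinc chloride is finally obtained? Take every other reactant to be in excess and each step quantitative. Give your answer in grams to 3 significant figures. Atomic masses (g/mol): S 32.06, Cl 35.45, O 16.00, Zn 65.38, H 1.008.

M(H2SO4) = 2(1.008) + 32.06 + 4(16.00) = 98.076 g/mol.
M(ZnCl2) = 65.38 + 2(35.45) = 136.28 g/mol.
n(H2SO4) = 233.0 / 98.076 = 2.376 mol.
Step 1 gives a 1:2 ratio of H2SO4 to HCl, so n(HCl) = 4.751 mol.
In step 2 the HCl:ZnCl2 ratio is 2:1, so n(ZnCl2) = 2.376 mol.
Mass of ZnCl2 = 2.376 × 136.28 = 323.8 g.

324 g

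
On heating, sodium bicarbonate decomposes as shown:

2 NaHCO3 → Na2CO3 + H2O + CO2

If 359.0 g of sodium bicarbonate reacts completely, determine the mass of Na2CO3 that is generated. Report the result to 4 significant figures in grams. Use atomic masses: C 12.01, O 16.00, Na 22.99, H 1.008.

M(NaHCO3) = 22.99 + 1.008 + 12.01 + 3(16.00) = 84.008 g/mol.
M(Na2CO3) = 2(22.99) + 12.01 + 3(16.00) = 105.99 g/mol.
n(NaHCO3) = 359.00 g / 84.008 g/mol = 4.2734 mol.
From the equation the NaHCO3:Na2CO3 mole ratio is 2:1, so n(Na2CO3) = 4.2734 × 1/2 = 2.1367 mol.
Mass of Na2CO3 = 2.1367 mol × 105.99 g/mol = 226.47 g.

226.5 g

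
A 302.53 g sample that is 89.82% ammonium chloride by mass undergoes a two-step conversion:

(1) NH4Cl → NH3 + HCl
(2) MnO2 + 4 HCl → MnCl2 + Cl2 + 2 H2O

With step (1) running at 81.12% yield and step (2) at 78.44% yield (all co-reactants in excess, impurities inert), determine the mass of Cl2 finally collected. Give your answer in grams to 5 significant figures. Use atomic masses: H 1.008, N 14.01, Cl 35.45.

57.293 g

Pure NH4Cl = 302.53 × 0.8982 = 271.732 g.
M(NH4Cl) = 14.01 + 4(1.008) + 35.45 = 53.492 g/mol.
M(Cl2) = 2(35.45) = 70.90 g/mol.
n(NH4Cl) = 271.732 / 53.492 = 5.07987 mol.
Step 1 (NH4Cl:HCl = 1:1): theoretical n(HCl) = 5.07987 mol; at 81.12% yield, n(HCl) = 4.12079 mol.
Step 2 (HCl:Cl2 = 4:1): theoretical n(Cl2) = 1.03020 mol, so theoretical mass = 1.03020 × 70.90 = 73.0410 g.
At 78.44% yield, actual mass of Cl2 = 73.0410 × 0.7844 = 57.2934 g.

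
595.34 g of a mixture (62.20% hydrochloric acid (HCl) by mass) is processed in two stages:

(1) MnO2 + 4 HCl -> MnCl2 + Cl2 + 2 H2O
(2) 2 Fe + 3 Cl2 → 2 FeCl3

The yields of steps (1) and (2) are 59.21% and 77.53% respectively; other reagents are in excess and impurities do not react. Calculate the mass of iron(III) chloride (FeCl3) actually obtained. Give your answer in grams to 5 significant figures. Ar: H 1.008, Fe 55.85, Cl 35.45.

126.05 g

Pure HCl = 595.34 × 0.6220 = 370.301 g.
M(HCl) = 1.008 + 35.45 = 36.458 g/mol.
M(FeCl3) = 55.85 + 3(35.45) = 162.20 g/mol.
n(HCl) = 370.301 / 36.458 = 10.1569 mol.
Step 1 (HCl:Cl2 = 4:1): theoretical n(Cl2) = 2.53923 mol; at 59.21% yield, n(Cl2) = 1.50348 mol.
Step 2 (Cl2:FeCl3 = 3:2): theoretical n(FeCl3) = 1.00232 mol, so theoretical mass = 1.00232 × 162.20 = 162.576 g.
At 77.53% yield, actual mass of FeCl3 = 162.576 × 0.7753 = 126.045 g.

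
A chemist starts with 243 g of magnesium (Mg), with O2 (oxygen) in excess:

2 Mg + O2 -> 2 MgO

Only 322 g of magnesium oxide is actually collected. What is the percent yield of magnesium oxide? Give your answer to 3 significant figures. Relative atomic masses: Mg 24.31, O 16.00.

79.9 %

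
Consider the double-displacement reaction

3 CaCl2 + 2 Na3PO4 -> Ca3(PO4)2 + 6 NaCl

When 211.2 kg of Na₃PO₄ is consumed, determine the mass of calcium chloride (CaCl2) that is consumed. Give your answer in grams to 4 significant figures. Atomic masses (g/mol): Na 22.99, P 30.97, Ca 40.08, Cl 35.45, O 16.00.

214500 g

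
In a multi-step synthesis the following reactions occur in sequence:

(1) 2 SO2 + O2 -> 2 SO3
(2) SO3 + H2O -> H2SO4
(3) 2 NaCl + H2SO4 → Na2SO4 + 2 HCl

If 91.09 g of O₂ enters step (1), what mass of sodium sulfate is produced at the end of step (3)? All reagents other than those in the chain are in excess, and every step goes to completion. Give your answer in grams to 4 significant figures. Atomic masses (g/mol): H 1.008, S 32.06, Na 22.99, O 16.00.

M(O2) = 2(16.00) = 32.00 g/mol.
M(Na2SO4) = 2(22.99) + 32.06 + 4(16.00) = 142.04 g/mol.
n(O2) = 91.09 / 32.00 = 2.8466 mol.
Reaction (1): O2→SO3 ratio 1:2 ⇒ n(SO3) = 5.6931 mol.
Reaction (2): SO3→H2SO4 ratio 1:1 ⇒ n(H2SO4) = 5.6931 mol.
Reaction (3): H2SO4→Na2SO4 ratio 1:1 ⇒ n(Na2SO4) = 5.6931 mol.
Mass of Na2SO4 = 5.6931 × 142.04 = 808.65 g.

808.7 g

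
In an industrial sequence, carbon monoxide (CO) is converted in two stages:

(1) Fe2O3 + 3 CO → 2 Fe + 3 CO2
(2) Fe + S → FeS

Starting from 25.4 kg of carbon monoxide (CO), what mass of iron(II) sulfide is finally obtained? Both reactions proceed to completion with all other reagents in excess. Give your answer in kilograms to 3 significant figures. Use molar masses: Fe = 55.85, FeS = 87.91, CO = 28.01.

53.1 kg

25.4 kg = 25400 g.
n(CO) = 25400 / 28.01 = 906.8 mol.
Step 1 gives a 3:2 ratio of CO to Fe, so n(Fe) = 604.5 mol.
In step 2 the Fe:FeS ratio is 1:1, so n(FeS) = 604.5 mol.
Mass of FeS = 604.5 × 87.91 = 53150 g = 53.1 kg.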